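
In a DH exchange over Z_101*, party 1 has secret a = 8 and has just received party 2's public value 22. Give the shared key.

56

Shared key K = 22^8 mod 101.
22^1 ≡ 22 (mod 101)
22^2 = (22^1)^2 ≡ 22^2 = 484 ≡ 80 (mod 101)
22^4 = (22^2)^2 ≡ 80^2 = 6400 ≡ 37 (mod 101)
22^8 = (22^4)^2 ≡ 37^2 = 1369 ≡ 56 (mod 101)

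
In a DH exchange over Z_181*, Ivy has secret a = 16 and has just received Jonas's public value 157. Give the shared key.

81

Shared key K = 157^16 mod 181.
157^1 ≡ 157 (mod 181)
157^2 = (157^1)^2 ≡ 157^2 = 24649 ≡ 33 (mod 181)
157^4 = (157^2)^2 ≡ 33^2 = 1089 ≡ 3 (mod 181)
157^8 = (157^4)^2 ≡ 3^2 = 9 ≡ 9 (mod 181)
157^16 = (157^8)^2 ≡ 9^2 = 81 ≡ 81 (mod 181)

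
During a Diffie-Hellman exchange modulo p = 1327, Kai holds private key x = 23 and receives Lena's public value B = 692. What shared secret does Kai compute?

Shared key K = 692^23 mod 1327.
692^1 ≡ 692 (mod 1327)
692^2 = (692^1)^2 ≡ 692^2 = 478864 ≡ 1144 (mod 1327)
692^4 = (692^2)^2 ≡ 1144^2 = 1308736 ≡ 314 (mod 1327)
692^8 = (692^4)^2 ≡ 314^2 = 98596 ≡ 398 (mod 1327)
692^16 = (692^8)^2 ≡ 398^2 = 158404 ≡ 491 (mod 1327)
692^23 = 692^16 · 692^4 · 692^2 · 692^1 ≡ 491 · 314 · 1144 · 692 ≡ 1153 (mod 1327).

1153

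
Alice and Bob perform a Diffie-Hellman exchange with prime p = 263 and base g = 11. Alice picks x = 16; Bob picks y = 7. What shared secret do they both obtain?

26

Bob sends B = g^y mod p = 11^7 mod 263.
11^1 ≡ 11 (mod 263)
11^2 = (11^1)^2 ≡ 11^2 = 121 ≡ 121 (mod 263)
11^4 = (11^2)^2 ≡ 121^2 = 14641 ≡ 176 (mod 263)
11^7 = 11^4 · 11^2 · 11^1 ≡ 176 · 121 · 11 ≡ 186 (mod 263).
So B = 186. Alice then computes K = B^x mod p = 186^16 mod 263.
186^1 ≡ 186 (mod 263)
186^2 = (186^1)^2 ≡ 186^2 = 34596 ≡ 143 (mod 263)
186^4 = (186^2)^2 ≡ 143^2 = 20449 ≡ 198 (mod 263)
186^8 = (186^4)^2 ≡ 198^2 = 39204 ≡ 17 (mod 263)
186^16 = (186^8)^2 ≡ 17^2 = 289 ≡ 26 (mod 263)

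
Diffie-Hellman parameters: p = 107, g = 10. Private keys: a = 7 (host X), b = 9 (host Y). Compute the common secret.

Host Y sends B = g^b mod p = 10^9 mod 107.
10^1 ≡ 10 (mod 107)
10^2 = (10^1)^2 ≡ 10^2 = 100 ≡ 100 (mod 107)
10^4 = (10^2)^2 ≡ 100^2 = 10000 ≡ 49 (mod 107)
10^8 = (10^4)^2 ≡ 49^2 = 2401 ≡ 47 (mod 107)
10^9 = 10^8 · 10^1 ≡ 47 · 10 ≡ 42 (mod 107).
So B = 42. Host X then computes K = B^a mod p = 42^7 mod 107.
42^1 ≡ 42 (mod 107)
42^2 = (42^1)^2 ≡ 42^2 = 1764 ≡ 52 (mod 107)
42^4 = (42^2)^2 ≡ 52^2 = 2704 ≡ 29 (mod 107)
42^7 = 42^4 · 42^2 · 42^1 ≡ 29 · 52 · 42 ≡ 99 (mod 107).

99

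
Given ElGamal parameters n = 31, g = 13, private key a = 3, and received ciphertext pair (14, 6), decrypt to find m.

Shared mask s = c₁^a mod n = 14^3 mod 31.
14^1 ≡ 14 (mod 31)
14^2 = (14^1)^2 ≡ 14^2 = 196 ≡ 10 (mod 31)
14^3 = 14^2 · 14^1 ≡ 10 · 14 ≡ 16 (mod 31).
So s = 16; s⁻¹ ≡ 2 (mod 31).
m = c₂ · s⁻¹ mod 31 = 6 · 2 mod 31 = 12.

12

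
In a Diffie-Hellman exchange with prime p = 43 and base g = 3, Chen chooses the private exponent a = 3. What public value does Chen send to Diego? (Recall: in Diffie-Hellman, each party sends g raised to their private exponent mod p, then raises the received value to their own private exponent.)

27

Public value = 3^3 (mod 43).
3^1 ≡ 3 (mod 43)
3^2 = (3^1)^2 ≡ 3^2 = 9 ≡ 9 (mod 43)
3^3 = 3^2 · 3^1 ≡ 9 · 3 ≡ 27 (mod 43).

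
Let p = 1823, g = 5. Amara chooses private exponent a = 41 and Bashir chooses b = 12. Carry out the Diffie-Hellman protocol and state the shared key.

Bashir sends B = g^b mod p = 5^12 mod 1823.
5^1 ≡ 5 (mod 1823)
5^2 = (5^1)^2 ≡ 5^2 = 25 ≡ 25 (mod 1823)
5^4 = (5^2)^2 ≡ 25^2 = 625 ≡ 625 (mod 1823)
5^8 = (5^4)^2 ≡ 625^2 = 390625 ≡ 503 (mod 1823)
5^12 = 5^8 · 5^4 ≡ 503 · 625 ≡ 819 (mod 1823).
So B = 819. Amara then computes K = B^a mod p = 819^41 mod 1823.
819^1 ≡ 819 (mod 1823)
819^2 = (819^1)^2 ≡ 819^2 = 670761 ≡ 1720 (mod 1823)
819^4 = (819^2)^2 ≡ 1720^2 = 2958400 ≡ 1494 (mod 1823)
819^8 = (819^4)^2 ≡ 1494^2 = 2232036 ≡ 684 (mod 1823)
819^16 = (819^8)^2 ≡ 684^2 = 467856 ≡ 1168 (mod 1823)
819^32 = (819^16)^2 ≡ 1168^2 = 1364224 ≡ 620 (mod 1823)
819^41 = 819^32 · 819^8 · 819^1 ≡ 620 · 684 · 819 ≡ 1737 (mod 1823).

1737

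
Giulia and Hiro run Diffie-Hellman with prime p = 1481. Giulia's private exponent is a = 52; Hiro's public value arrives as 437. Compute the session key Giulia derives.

362

Shared key K = 437^52 mod 1481.
437^1 ≡ 437 (mod 1481)
437^2 = (437^1)^2 ≡ 437^2 = 190969 ≡ 1401 (mod 1481)
437^4 = (437^2)^2 ≡ 1401^2 = 1962801 ≡ 476 (mod 1481)
437^8 = (437^4)^2 ≡ 476^2 = 226576 ≡ 1464 (mod 1481)
437^16 = (437^8)^2 ≡ 1464^2 = 2143296 ≡ 289 (mod 1481)
437^32 = (437^16)^2 ≡ 289^2 = 83521 ≡ 585 (mod 1481)
437^52 = 437^32 · 437^16 · 437^4 ≡ 585 · 289 · 476 ≡ 362 (mod 1481).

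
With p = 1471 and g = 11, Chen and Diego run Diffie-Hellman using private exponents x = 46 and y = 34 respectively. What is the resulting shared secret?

284

Diego sends B = g^y mod p = 11^34 mod 1471.
11^1 ≡ 11 (mod 1471)
11^2 = (11^1)^2 ≡ 11^2 = 121 ≡ 121 (mod 1471)
11^4 = (11^2)^2 ≡ 121^2 = 14641 ≡ 1402 (mod 1471)
11^8 = (11^4)^2 ≡ 1402^2 = 1965604 ≡ 348 (mod 1471)
11^16 = (11^8)^2 ≡ 348^2 = 121104 ≡ 482 (mod 1471)
11^32 = (11^16)^2 ≡ 482^2 = 232324 ≡ 1377 (mod 1471)
11^34 = 11^32 · 11^2 ≡ 1377 · 121 ≡ 394 (mod 1471).
So B = 394. Chen then computes K = B^x mod p = 394^46 mod 1471.
394^1 ≡ 394 (mod 1471)
394^2 = (394^1)^2 ≡ 394^2 = 155236 ≡ 781 (mod 1471)
394^4 = (394^2)^2 ≡ 781^2 = 609961 ≡ 967 (mod 1471)
394^8 = (394^4)^2 ≡ 967^2 = 935089 ≡ 1004 (mod 1471)
394^16 = (394^8)^2 ≡ 1004^2 = 1008016 ≡ 381 (mod 1471)
394^32 = (394^16)^2 ≡ 381^2 = 145161 ≡ 1003 (mod 1471)
394^46 = 394^32 · 394^8 · 394^4 · 394^2 ≡ 1003 · 1004 · 967 · 781 ≡ 284 (mod 1471).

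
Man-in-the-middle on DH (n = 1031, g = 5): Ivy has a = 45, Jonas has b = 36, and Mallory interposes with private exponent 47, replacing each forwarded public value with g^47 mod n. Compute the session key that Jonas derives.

208

Jonas receives Mallory's public value M = 5^47 mod 1031 instead of the honest one.
5^1 ≡ 5 (mod 1031)
5^2 = (5^1)^2 ≡ 5^2 = 25 ≡ 25 (mod 1031)
5^4 = (5^2)^2 ≡ 25^2 = 625 ≡ 625 (mod 1031)
5^8 = (5^4)^2 ≡ 625^2 = 390625 ≡ 907 (mod 1031)
5^16 = (5^8)^2 ≡ 907^2 = 822649 ≡ 942 (mod 1031)
5^32 = (5^16)^2 ≡ 942^2 = 887364 ≡ 704 (mod 1031)
5^47 = 5^32 · 5^8 · 5^4 · 5^2 · 5^1 ≡ 704 · 907 · 625 · 25 · 5 ≡ 47 (mod 1031).
So M = 47. Jonas computes K = M^36 mod 1031.
47^1 ≡ 47 (mod 1031)
47^2 = (47^1)^2 ≡ 47^2 = 2209 ≡ 147 (mod 1031)
47^4 = (47^2)^2 ≡ 147^2 = 21609 ≡ 989 (mod 1031)
47^8 = (47^4)^2 ≡ 989^2 = 978121 ≡ 733 (mod 1031)
47^16 = (47^8)^2 ≡ 733^2 = 537289 ≡ 138 (mod 1031)
47^32 = (47^16)^2 ≡ 138^2 = 19044 ≡ 486 (mod 1031)
47^36 = 47^32 · 47^4 ≡ 486 · 989 ≡ 208 (mod 1031).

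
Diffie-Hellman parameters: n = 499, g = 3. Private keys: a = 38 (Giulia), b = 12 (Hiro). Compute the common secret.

406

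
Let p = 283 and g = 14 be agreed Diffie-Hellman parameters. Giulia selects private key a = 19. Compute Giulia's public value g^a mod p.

Public value = 14^19 mod 283.
14^1 ≡ 14 (mod 283)
14^2 = (14^1)^2 ≡ 14^2 = 196 ≡ 196 (mod 283)
14^4 = (14^2)^2 ≡ 196^2 = 38416 ≡ 211 (mod 283)
14^8 = (14^4)^2 ≡ 211^2 = 44521 ≡ 90 (mod 283)
14^16 = (14^8)^2 ≡ 90^2 = 8100 ≡ 176 (mod 283)
14^19 = 14^16 · 14^2 · 14^1 ≡ 176 · 196 · 14 ≡ 146 (mod 283).

146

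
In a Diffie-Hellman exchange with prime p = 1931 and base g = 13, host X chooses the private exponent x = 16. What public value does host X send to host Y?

714

Public value = 13^{16} \pmod{1931}.
13^1 ≡ 13 (mod 1931)
13^2 = (13^1)^2 ≡ 13^2 = 169 ≡ 169 (mod 1931)
13^4 = (13^2)^2 ≡ 169^2 = 28561 ≡ 1527 (mod 1931)
13^8 = (13^4)^2 ≡ 1527^2 = 2331729 ≡ 1012 (mod 1931)
13^16 = (13^8)^2 ≡ 1012^2 = 1024144 ≡ 714 (mod 1931)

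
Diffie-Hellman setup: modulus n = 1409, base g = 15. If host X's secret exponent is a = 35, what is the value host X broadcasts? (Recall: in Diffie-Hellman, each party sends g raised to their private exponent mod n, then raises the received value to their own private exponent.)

681

Public value = 15^{35} \pmod{1409}.
15^1 ≡ 15 (mod 1409)
15^2 = (15^1)^2 ≡ 15^2 = 225 ≡ 225 (mod 1409)
15^4 = (15^2)^2 ≡ 225^2 = 50625 ≡ 1310 (mod 1409)
15^8 = (15^4)^2 ≡ 1310^2 = 1716100 ≡ 1347 (mod 1409)
15^16 = (15^8)^2 ≡ 1347^2 = 1814409 ≡ 1026 (mod 1409)
15^32 = (15^16)^2 ≡ 1026^2 = 1052676 ≡ 153 (mod 1409)
15^35 = 15^32 · 15^2 · 15^1 ≡ 153 · 225 · 15 ≡ 681 (mod 1409).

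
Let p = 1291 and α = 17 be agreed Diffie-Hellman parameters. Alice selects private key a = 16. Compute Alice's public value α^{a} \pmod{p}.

Public value = 17^{16} \pmod{1291}.
17^1 ≡ 17 (mod 1291)
17^2 = (17^1)^2 ≡ 17^2 = 289 ≡ 289 (mod 1291)
17^4 = (17^2)^2 ≡ 289^2 = 83521 ≡ 897 (mod 1291)
17^8 = (17^4)^2 ≡ 897^2 = 804609 ≡ 316 (mod 1291)
17^16 = (17^8)^2 ≡ 316^2 = 99856 ≡ 449 (mod 1291)

449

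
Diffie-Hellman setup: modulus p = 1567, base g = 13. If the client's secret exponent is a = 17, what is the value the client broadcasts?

Public value = 13^17 (mod 1567).
13^1 ≡ 13 (mod 1567)
13^2 = (13^1)^2 ≡ 13^2 = 169 ≡ 169 (mod 1567)
13^4 = (13^2)^2 ≡ 169^2 = 28561 ≡ 355 (mod 1567)
13^8 = (13^4)^2 ≡ 355^2 = 126025 ≡ 665 (mod 1567)
13^16 = (13^8)^2 ≡ 665^2 = 442225 ≡ 331 (mod 1567)
13^17 = 13^16 · 13^1 ≡ 331 · 13 ≡ 1169 (mod 1567).

1169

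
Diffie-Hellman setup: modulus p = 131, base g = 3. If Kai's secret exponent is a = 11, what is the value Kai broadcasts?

35

Public value = 3^{11} \pmod{131}.
3^1 ≡ 3 (mod 131)
3^2 = (3^1)^2 ≡ 3^2 = 9 ≡ 9 (mod 131)
3^4 = (3^2)^2 ≡ 9^2 = 81 ≡ 81 (mod 131)
3^8 = (3^4)^2 ≡ 81^2 = 6561 ≡ 11 (mod 131)
3^11 = 3^8 · 3^2 · 3^1 ≡ 11 · 9 · 3 ≡ 35 (mod 131).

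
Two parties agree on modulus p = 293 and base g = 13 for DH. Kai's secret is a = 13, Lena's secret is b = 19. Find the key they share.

Lena sends B = g^b mod p = 13^19 mod 293.
13^1 ≡ 13 (mod 293)
13^2 = (13^1)^2 ≡ 13^2 = 169 ≡ 169 (mod 293)
13^4 = (13^2)^2 ≡ 169^2 = 28561 ≡ 140 (mod 293)
13^8 = (13^4)^2 ≡ 140^2 = 19600 ≡ 262 (mod 293)
13^16 = (13^8)^2 ≡ 262^2 = 68644 ≡ 82 (mod 293)
13^19 = 13^16 · 13^2 · 13^1 ≡ 82 · 169 · 13 ≡ 252 (mod 293).
So B = 252. Kai then computes K = B^a mod p = 252^13 mod 293.
252^1 ≡ 252 (mod 293)
252^2 = (252^1)^2 ≡ 252^2 = 63504 ≡ 216 (mod 293)
252^4 = (252^2)^2 ≡ 216^2 = 46656 ≡ 69 (mod 293)
252^8 = (252^4)^2 ≡ 69^2 = 4761 ≡ 73 (mod 293)
252^13 = 252^8 · 252^4 · 252^1 ≡ 73 · 69 · 252 ≡ 48 (mod 293).

48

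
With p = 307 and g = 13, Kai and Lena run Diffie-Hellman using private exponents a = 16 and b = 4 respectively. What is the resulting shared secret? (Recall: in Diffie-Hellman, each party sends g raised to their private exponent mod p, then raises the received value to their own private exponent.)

Lena sends B = g^b mod p = 13^4 mod 307.
13^1 ≡ 13 (mod 307)
13^2 = (13^1)^2 ≡ 13^2 = 169 ≡ 169 (mod 307)
13^4 = (13^2)^2 ≡ 169^2 = 28561 ≡ 10 (mod 307)
So B = 10. Kai then computes K = B^a mod p = 10^16 mod 307.
10^1 ≡ 10 (mod 307)
10^2 = (10^1)^2 ≡ 10^2 = 100 ≡ 100 (mod 307)
10^4 = (10^2)^2 ≡ 100^2 = 10000 ≡ 176 (mod 307)
10^8 = (10^4)^2 ≡ 176^2 = 30976 ≡ 276 (mod 307)
10^16 = (10^8)^2 ≡ 276^2 = 76176 ≡ 40 (mod 307)

40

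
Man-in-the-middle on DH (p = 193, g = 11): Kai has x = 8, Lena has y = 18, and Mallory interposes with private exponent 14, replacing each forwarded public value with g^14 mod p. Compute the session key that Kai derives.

Kai receives Mallory's public value M = 11^14 mod 193 instead of the honest one.
11^1 ≡ 11 (mod 193)
11^2 = (11^1)^2 ≡ 11^2 = 121 ≡ 121 (mod 193)
11^4 = (11^2)^2 ≡ 121^2 = 14641 ≡ 166 (mod 193)
11^8 = (11^4)^2 ≡ 166^2 = 27556 ≡ 150 (mod 193)
11^14 = 11^8 · 11^4 · 11^2 ≡ 150 · 166 · 121 ≡ 170 (mod 193).
So M = 170. Kai computes K = M^8 mod 193.
170^1 ≡ 170 (mod 193)
170^2 = (170^1)^2 ≡ 170^2 = 28900 ≡ 143 (mod 193)
170^4 = (170^2)^2 ≡ 143^2 = 20449 ≡ 184 (mod 193)
170^8 = (170^4)^2 ≡ 184^2 = 33856 ≡ 81 (mod 193)

81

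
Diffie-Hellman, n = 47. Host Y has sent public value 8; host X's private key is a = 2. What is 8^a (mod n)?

Shared key K = 8^2 mod 47.
8^1 ≡ 8 (mod 47)
8^2 = (8^1)^2 ≡ 8^2 = 64 ≡ 17 (mod 47)

17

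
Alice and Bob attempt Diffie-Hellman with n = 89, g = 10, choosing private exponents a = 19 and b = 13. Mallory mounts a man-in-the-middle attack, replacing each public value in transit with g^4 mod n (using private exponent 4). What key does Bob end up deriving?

45

Bob receives Mallory's public value M = 10^4 mod 89 instead of the honest one.
10^1 ≡ 10 (mod 89)
10^2 = (10^1)^2 ≡ 10^2 = 100 ≡ 11 (mod 89)
10^4 = (10^2)^2 ≡ 11^2 = 121 ≡ 32 (mod 89)
So M = 32. Bob computes K = M^13 mod 89.
32^1 ≡ 32 (mod 89)
32^2 = (32^1)^2 ≡ 32^2 = 1024 ≡ 45 (mod 89)
32^4 = (32^2)^2 ≡ 45^2 = 2025 ≡ 67 (mod 89)
32^8 = (32^4)^2 ≡ 67^2 = 4489 ≡ 39 (mod 89)
32^13 = 32^8 · 32^4 · 32^1 ≡ 39 · 67 · 32 ≡ 45 (mod 89).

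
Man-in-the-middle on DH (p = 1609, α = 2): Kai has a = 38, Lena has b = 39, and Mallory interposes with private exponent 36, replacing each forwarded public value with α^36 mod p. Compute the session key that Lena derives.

1408

Lena receives Mallory's public value M = 2^36 mod 1609 instead of the honest one.
2^1 ≡ 2 (mod 1609)
2^2 = (2^1)^2 ≡ 2^2 = 4 ≡ 4 (mod 1609)
2^4 = (2^2)^2 ≡ 4^2 = 16 ≡ 16 (mod 1609)
2^8 = (2^4)^2 ≡ 16^2 = 256 ≡ 256 (mod 1609)
2^16 = (2^8)^2 ≡ 256^2 = 65536 ≡ 1176 (mod 1609)
2^32 = (2^16)^2 ≡ 1176^2 = 1382976 ≡ 845 (mod 1609)
2^36 = 2^32 · 2^4 ≡ 845 · 16 ≡ 648 (mod 1609).
So M = 648. Lena computes K = M^39 mod 1609.
648^1 ≡ 648 (mod 1609)
648^2 = (648^1)^2 ≡ 648^2 = 419904 ≡ 1564 (mod 1609)
648^4 = (648^2)^2 ≡ 1564^2 = 2446096 ≡ 416 (mod 1609)
648^8 = (648^4)^2 ≡ 416^2 = 173056 ≡ 893 (mod 1609)
648^16 = (648^8)^2 ≡ 893^2 = 797449 ≡ 994 (mod 1609)
648^32 = (648^16)^2 ≡ 994^2 = 988036 ≡ 110 (mod 1609)
648^39 = 648^32 · 648^4 · 648^2 · 648^1 ≡ 110 · 416 · 1564 · 648 ≡ 1408 (mod 1609).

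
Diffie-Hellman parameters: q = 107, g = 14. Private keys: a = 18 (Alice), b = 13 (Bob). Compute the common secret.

13

Bob sends B = g^b mod q = 14^13 mod 107.
14^1 ≡ 14 (mod 107)
14^2 = (14^1)^2 ≡ 14^2 = 196 ≡ 89 (mod 107)
14^4 = (14^2)^2 ≡ 89^2 = 7921 ≡ 3 (mod 107)
14^8 = (14^4)^2 ≡ 3^2 = 9 ≡ 9 (mod 107)
14^13 = 14^8 · 14^4 · 14^1 ≡ 9 · 3 · 14 ≡ 57 (mod 107).
So B = 57. Alice then computes K = B^a mod q = 57^18 mod 107.
57^1 ≡ 57 (mod 107)
57^2 = (57^1)^2 ≡ 57^2 = 3249 ≡ 39 (mod 107)
57^4 = (57^2)^2 ≡ 39^2 = 1521 ≡ 23 (mod 107)
57^8 = (57^4)^2 ≡ 23^2 = 529 ≡ 101 (mod 107)
57^16 = (57^8)^2 ≡ 101^2 = 10201 ≡ 36 (mod 107)
57^18 = 57^16 · 57^2 ≡ 36 · 39 ≡ 13 (mod 107).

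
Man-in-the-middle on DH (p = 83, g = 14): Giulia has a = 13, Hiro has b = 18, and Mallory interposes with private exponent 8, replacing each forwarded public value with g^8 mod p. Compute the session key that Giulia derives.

Giulia receives Mallory's public value M = 14^8 mod 83 instead of the honest one.
14^1 ≡ 14 (mod 83)
14^2 = (14^1)^2 ≡ 14^2 = 196 ≡ 30 (mod 83)
14^4 = (14^2)^2 ≡ 30^2 = 900 ≡ 70 (mod 83)
14^8 = (14^4)^2 ≡ 70^2 = 4900 ≡ 3 (mod 83)
So M = 3. Giulia computes K = M^13 mod 83.
3^1 ≡ 3 (mod 83)
3^2 = (3^1)^2 ≡ 3^2 = 9 ≡ 9 (mod 83)
3^4 = (3^2)^2 ≡ 9^2 = 81 ≡ 81 (mod 83)
3^8 = (3^4)^2 ≡ 81^2 = 6561 ≡ 4 (mod 83)
3^13 = 3^8 · 3^4 · 3^1 ≡ 4 · 81 · 3 ≡ 59 (mod 83).

59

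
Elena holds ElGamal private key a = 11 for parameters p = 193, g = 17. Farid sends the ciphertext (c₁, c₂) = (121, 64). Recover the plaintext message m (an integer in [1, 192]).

67

Shared mask s = c₁^a mod p = 121^11 mod 193.
121^1 ≡ 121 (mod 193)
121^2 = (121^1)^2 ≡ 121^2 = 14641 ≡ 166 (mod 193)
121^4 = (121^2)^2 ≡ 166^2 = 27556 ≡ 150 (mod 193)
121^8 = (121^4)^2 ≡ 150^2 = 22500 ≡ 112 (mod 193)
121^11 = 121^8 · 121^2 · 121^1 ≡ 112 · 166 · 121 ≡ 24 (mod 193).
So s = 24; s⁻¹ ≡ 185 (mod 193).
m = c₂ · s⁻¹ mod 193 = 64 · 185 mod 193 = 67.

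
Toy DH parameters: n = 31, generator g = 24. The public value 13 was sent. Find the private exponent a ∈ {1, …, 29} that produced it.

17

Try successive powers of 24 modulo 31:
24^1 ≡ 24
24^2 ≡ 18
24^3 ≡ 29
24^4 ≡ 14
24^5 ≡ 26
24^6 ≡ 4
24^7 ≡ 3
24^8 ≡ 10
24^9 ≡ 23
24^10 ≡ 25
24^11 ≡ 11
24^12 ≡ 16
24^13 ≡ 12
24^14 ≡ 9
24^15 ≡ 30
24^16 ≡ 7
24^17 ≡ 13
Found: a = 17.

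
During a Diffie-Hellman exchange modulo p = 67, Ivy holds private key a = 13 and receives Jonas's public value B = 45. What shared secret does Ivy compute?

Shared key K = 45^13 mod 67.
45^1 ≡ 45 (mod 67)
45^2 = (45^1)^2 ≡ 45^2 = 2025 ≡ 15 (mod 67)
45^4 = (45^2)^2 ≡ 15^2 = 225 ≡ 24 (mod 67)
45^8 = (45^4)^2 ≡ 24^2 = 576 ≡ 40 (mod 67)
45^13 = 45^8 · 45^4 · 45^1 ≡ 40 · 24 · 45 ≡ 52 (mod 67).

52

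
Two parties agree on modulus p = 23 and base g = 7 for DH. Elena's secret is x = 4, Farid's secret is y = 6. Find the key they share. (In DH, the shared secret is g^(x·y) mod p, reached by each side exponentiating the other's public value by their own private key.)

Farid sends B = g^y mod p = 7^6 mod 23.
7^1 ≡ 7 (mod 23)
7^2 = (7^1)^2 ≡ 7^2 = 49 ≡ 3 (mod 23)
7^4 = (7^2)^2 ≡ 3^2 = 9 ≡ 9 (mod 23)
7^6 = 7^4 · 7^2 ≡ 9 · 3 ≡ 4 (mod 23).
So B = 4. Elena then computes K = B^x mod p = 4^4 mod 23.
4^1 ≡ 4 (mod 23)
4^2 = (4^1)^2 ≡ 4^2 = 16 ≡ 16 (mod 23)
4^4 = (4^2)^2 ≡ 16^2 = 256 ≡ 3 (mod 23)

3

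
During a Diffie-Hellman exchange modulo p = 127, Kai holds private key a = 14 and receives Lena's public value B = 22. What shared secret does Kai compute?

Shared key K = 22^14 mod 127.
22^1 ≡ 22 (mod 127)
22^2 = (22^1)^2 ≡ 22^2 = 484 ≡ 103 (mod 127)
22^4 = (22^2)^2 ≡ 103^2 = 10609 ≡ 68 (mod 127)
22^8 = (22^4)^2 ≡ 68^2 = 4624 ≡ 52 (mod 127)
22^14 = 22^8 · 22^4 · 22^2 ≡ 52 · 68 · 103 ≡ 99 (mod 127).

99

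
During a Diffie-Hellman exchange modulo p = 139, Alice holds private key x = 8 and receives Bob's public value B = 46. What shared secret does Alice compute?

5

Shared key K = 46^8 mod 139.
46^1 ≡ 46 (mod 139)
46^2 = (46^1)^2 ≡ 46^2 = 2116 ≡ 31 (mod 139)
46^4 = (46^2)^2 ≡ 31^2 = 961 ≡ 127 (mod 139)
46^8 = (46^4)^2 ≡ 127^2 = 16129 ≡ 5 (mod 139)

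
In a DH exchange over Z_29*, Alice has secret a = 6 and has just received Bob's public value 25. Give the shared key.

7

Shared key K = 25^6 mod 29.
25^1 ≡ 25 (mod 29)
25^2 = (25^1)^2 ≡ 25^2 = 625 ≡ 16 (mod 29)
25^4 = (25^2)^2 ≡ 16^2 = 256 ≡ 24 (mod 29)
25^6 = 25^4 · 25^2 ≡ 24 · 16 ≡ 7 (mod 29).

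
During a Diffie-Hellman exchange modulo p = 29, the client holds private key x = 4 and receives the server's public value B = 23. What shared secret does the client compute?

Shared key K = 23^4 mod 29.
23^1 ≡ 23 (mod 29)
23^2 = (23^1)^2 ≡ 23^2 = 529 ≡ 7 (mod 29)
23^4 = (23^2)^2 ≡ 7^2 = 49 ≡ 20 (mod 29)

20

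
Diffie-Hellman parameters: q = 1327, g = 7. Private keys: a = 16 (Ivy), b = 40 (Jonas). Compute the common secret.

1048

Ivy sends A = g^a mod q = 7^16 mod 1327.
7^1 ≡ 7 (mod 1327)
7^2 = (7^1)^2 ≡ 7^2 = 49 ≡ 49 (mod 1327)
7^4 = (7^2)^2 ≡ 49^2 = 2401 ≡ 1074 (mod 1327)
7^8 = (7^4)^2 ≡ 1074^2 = 1153476 ≡ 313 (mod 1327)
7^16 = (7^8)^2 ≡ 313^2 = 97969 ≡ 1098 (mod 1327)
So A = 1098. Jonas then computes K = A^b mod q = 1098^40 mod 1327.
1098^1 ≡ 1098 (mod 1327)
1098^2 = (1098^1)^2 ≡ 1098^2 = 1205604 ≡ 688 (mod 1327)
1098^4 = (1098^2)^2 ≡ 688^2 = 473344 ≡ 932 (mod 1327)
1098^8 = (1098^4)^2 ≡ 932^2 = 868624 ≡ 766 (mod 1327)
1098^16 = (1098^8)^2 ≡ 766^2 = 586756 ≡ 222 (mod 1327)
1098^32 = (1098^16)^2 ≡ 222^2 = 49284 ≡ 185 (mod 1327)
1098^40 = 1098^32 · 1098^8 ≡ 185 · 766 ≡ 1048 (mod 1327).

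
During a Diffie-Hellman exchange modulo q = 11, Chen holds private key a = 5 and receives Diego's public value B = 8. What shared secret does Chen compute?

Shared key K = 8^5 mod 11.
8^1 ≡ 8 (mod 11)
8^2 = (8^1)^2 ≡ 8^2 = 64 ≡ 9 (mod 11)
8^4 = (8^2)^2 ≡ 9^2 = 81 ≡ 4 (mod 11)
8^5 = 8^4 · 8^1 ≡ 4 · 8 ≡ 10 (mod 11).

10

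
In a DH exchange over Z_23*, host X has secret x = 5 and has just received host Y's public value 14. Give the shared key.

15

Shared key K = 14^5 mod 23.
14^1 ≡ 14 (mod 23)
14^2 = (14^1)^2 ≡ 14^2 = 196 ≡ 12 (mod 23)
14^4 = (14^2)^2 ≡ 12^2 = 144 ≡ 6 (mod 23)
14^5 = 14^4 · 14^1 ≡ 6 · 14 ≡ 15 (mod 23).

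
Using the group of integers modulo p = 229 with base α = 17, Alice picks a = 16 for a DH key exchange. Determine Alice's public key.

Public value = 17^16 (mod 229).
17^1 ≡ 17 (mod 229)
17^2 = (17^1)^2 ≡ 17^2 = 289 ≡ 60 (mod 229)
17^4 = (17^2)^2 ≡ 60^2 = 3600 ≡ 165 (mod 229)
17^8 = (17^4)^2 ≡ 165^2 = 27225 ≡ 203 (mod 229)
17^16 = (17^8)^2 ≡ 203^2 = 41209 ≡ 218 (mod 229)

218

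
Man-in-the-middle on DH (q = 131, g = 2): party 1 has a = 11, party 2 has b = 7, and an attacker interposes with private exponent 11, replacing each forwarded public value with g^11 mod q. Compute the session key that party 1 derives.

Party 1 receives an attacker's public value M = 2^11 mod 131 instead of the honest one.
2^1 ≡ 2 (mod 131)
2^2 = (2^1)^2 ≡ 2^2 = 4 ≡ 4 (mod 131)
2^4 = (2^2)^2 ≡ 4^2 = 16 ≡ 16 (mod 131)
2^8 = (2^4)^2 ≡ 16^2 = 256 ≡ 125 (mod 131)
2^11 = 2^8 · 2^2 · 2^1 ≡ 125 · 4 · 2 ≡ 83 (mod 131).
So M = 83. Party 1 computes K = M^11 mod 131.
83^1 ≡ 83 (mod 131)
83^2 = (83^1)^2 ≡ 83^2 = 6889 ≡ 77 (mod 131)
83^4 = (83^2)^2 ≡ 77^2 = 5929 ≡ 34 (mod 131)
83^8 = (83^4)^2 ≡ 34^2 = 1156 ≡ 108 (mod 131)
83^11 = 83^8 · 83^2 · 83^1 ≡ 108 · 77 · 83 ≡ 120 (mod 131).

120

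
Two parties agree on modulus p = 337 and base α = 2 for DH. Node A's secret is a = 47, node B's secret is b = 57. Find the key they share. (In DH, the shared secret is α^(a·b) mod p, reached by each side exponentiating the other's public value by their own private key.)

52

Node A sends A = α^a mod p = 2^47 mod 337.
2^1 ≡ 2 (mod 337)
2^2 = (2^1)^2 ≡ 2^2 = 4 ≡ 4 (mod 337)
2^4 = (2^2)^2 ≡ 4^2 = 16 ≡ 16 (mod 337)
2^8 = (2^4)^2 ≡ 16^2 = 256 ≡ 256 (mod 337)
2^16 = (2^8)^2 ≡ 256^2 = 65536 ≡ 158 (mod 337)
2^32 = (2^16)^2 ≡ 158^2 = 24964 ≡ 26 (mod 337)
2^47 = 2^32 · 2^8 · 2^4 · 2^2 · 2^1 ≡ 26 · 256 · 16 · 4 · 2 ≡ 32 (mod 337).
So A = 32. Node B then computes K = A^b mod p = 32^57 mod 337.
32^1 ≡ 32 (mod 337)
32^2 = (32^1)^2 ≡ 32^2 = 1024 ≡ 13 (mod 337)
32^4 = (32^2)^2 ≡ 13^2 = 169 ≡ 169 (mod 337)
32^8 = (32^4)^2 ≡ 169^2 = 28561 ≡ 253 (mod 337)
32^16 = (32^8)^2 ≡ 253^2 = 64009 ≡ 316 (mod 337)
32^32 = (32^16)^2 ≡ 316^2 = 99856 ≡ 104 (mod 337)
32^57 = 32^32 · 32^16 · 32^8 · 32^1 ≡ 104 · 316 · 253 · 32 ≡ 52 (mod 337).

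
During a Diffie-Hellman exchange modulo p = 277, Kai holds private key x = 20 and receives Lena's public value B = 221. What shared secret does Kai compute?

156

Shared key K = 221^20 mod 277.
221^1 ≡ 221 (mod 277)
221^2 = (221^1)^2 ≡ 221^2 = 48841 ≡ 89 (mod 277)
221^4 = (221^2)^2 ≡ 89^2 = 7921 ≡ 165 (mod 277)
221^8 = (221^4)^2 ≡ 165^2 = 27225 ≡ 79 (mod 277)
221^16 = (221^8)^2 ≡ 79^2 = 6241 ≡ 147 (mod 277)
221^20 = 221^16 · 221^4 ≡ 147 · 165 ≡ 156 (mod 277).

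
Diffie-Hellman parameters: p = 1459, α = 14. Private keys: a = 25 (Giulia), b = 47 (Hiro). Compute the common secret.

Giulia sends A = α^a mod p = 14^25 mod 1459.
14^1 ≡ 14 (mod 1459)
14^2 = (14^1)^2 ≡ 14^2 = 196 ≡ 196 (mod 1459)
14^4 = (14^2)^2 ≡ 196^2 = 38416 ≡ 482 (mod 1459)
14^8 = (14^4)^2 ≡ 482^2 = 232324 ≡ 343 (mod 1459)
14^16 = (14^8)^2 ≡ 343^2 = 117649 ≡ 929 (mod 1459)
14^25 = 14^16 · 14^8 · 14^1 ≡ 929 · 343 · 14 ≡ 895 (mod 1459).
So A = 895. Hiro then computes K = A^b mod p = 895^47 mod 1459.
895^1 ≡ 895 (mod 1459)
895^2 = (895^1)^2 ≡ 895^2 = 801025 ≡ 34 (mod 1459)
895^4 = (895^2)^2 ≡ 34^2 = 1156 ≡ 1156 (mod 1459)
895^8 = (895^4)^2 ≡ 1156^2 = 1336336 ≡ 1351 (mod 1459)
895^16 = (895^8)^2 ≡ 1351^2 = 1825201 ≡ 1451 (mod 1459)
895^32 = (895^16)^2 ≡ 1451^2 = 2105401 ≡ 64 (mod 1459)
895^47 = 895^32 · 895^8 · 895^4 · 895^2 · 895^1 ≡ 64 · 1351 · 1156 · 34 · 895 ≡ 1284 (mod 1459).

1284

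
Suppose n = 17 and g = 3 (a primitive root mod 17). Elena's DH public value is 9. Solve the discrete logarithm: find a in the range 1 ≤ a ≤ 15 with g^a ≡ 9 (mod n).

2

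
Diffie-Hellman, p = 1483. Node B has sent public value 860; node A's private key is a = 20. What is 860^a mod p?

Shared key K = 860^20 mod 1483.
860^1 ≡ 860 (mod 1483)
860^2 = (860^1)^2 ≡ 860^2 = 739600 ≡ 1066 (mod 1483)
860^4 = (860^2)^2 ≡ 1066^2 = 1136356 ≡ 378 (mod 1483)
860^8 = (860^4)^2 ≡ 378^2 = 142884 ≡ 516 (mod 1483)
860^16 = (860^8)^2 ≡ 516^2 = 266256 ≡ 799 (mod 1483)
860^20 = 860^16 · 860^4 ≡ 799 · 378 ≡ 973 (mod 1483).

973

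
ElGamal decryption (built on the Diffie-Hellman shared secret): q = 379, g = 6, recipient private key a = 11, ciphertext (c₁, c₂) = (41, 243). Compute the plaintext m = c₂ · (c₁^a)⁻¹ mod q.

Shared mask s = c₁^a mod q = 41^11 mod 379.
41^1 ≡ 41 (mod 379)
41^2 = (41^1)^2 ≡ 41^2 = 1681 ≡ 165 (mod 379)
41^4 = (41^2)^2 ≡ 165^2 = 27225 ≡ 316 (mod 379)
41^8 = (41^4)^2 ≡ 316^2 = 99856 ≡ 179 (mod 379)
41^11 = 41^8 · 41^2 · 41^1 ≡ 179 · 165 · 41 ≡ 30 (mod 379).
So s = 30; s⁻¹ ≡ 139 (mod 379).
m = c₂ · s⁻¹ mod 379 = 243 · 139 mod 379 = 46.

46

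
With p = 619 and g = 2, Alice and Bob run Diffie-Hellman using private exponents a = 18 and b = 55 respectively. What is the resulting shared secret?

572

Alice sends A = g^a mod p = 2^18 mod 619.
2^1 ≡ 2 (mod 619)
2^2 = (2^1)^2 ≡ 2^2 = 4 ≡ 4 (mod 619)
2^4 = (2^2)^2 ≡ 4^2 = 16 ≡ 16 (mod 619)
2^8 = (2^4)^2 ≡ 16^2 = 256 ≡ 256 (mod 619)
2^16 = (2^8)^2 ≡ 256^2 = 65536 ≡ 541 (mod 619)
2^18 = 2^16 · 2^2 ≡ 541 · 4 ≡ 307 (mod 619).
So A = 307. Bob then computes K = A^b mod p = 307^55 mod 619.
307^1 ≡ 307 (mod 619)
307^2 = (307^1)^2 ≡ 307^2 = 94249 ≡ 161 (mod 619)
307^4 = (307^2)^2 ≡ 161^2 = 25921 ≡ 542 (mod 619)
307^8 = (307^4)^2 ≡ 542^2 = 293764 ≡ 358 (mod 619)
307^16 = (307^8)^2 ≡ 358^2 = 128164 ≡ 31 (mod 619)
307^32 = (307^16)^2 ≡ 31^2 = 961 ≡ 342 (mod 619)
307^55 = 307^32 · 307^16 · 307^4 · 307^2 · 307^1 ≡ 342 · 31 · 542 · 161 · 307 ≡ 572 (mod 619).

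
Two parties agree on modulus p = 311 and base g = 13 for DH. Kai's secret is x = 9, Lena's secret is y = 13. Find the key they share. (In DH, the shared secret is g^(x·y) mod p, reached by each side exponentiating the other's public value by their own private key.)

168

Kai sends A = g^x mod p = 13^9 mod 311.
13^1 ≡ 13 (mod 311)
13^2 = (13^1)^2 ≡ 13^2 = 169 ≡ 169 (mod 311)
13^4 = (13^2)^2 ≡ 169^2 = 28561 ≡ 260 (mod 311)
13^8 = (13^4)^2 ≡ 260^2 = 67600 ≡ 113 (mod 311)
13^9 = 13^8 · 13^1 ≡ 113 · 13 ≡ 225 (mod 311).
So A = 225. Lena then computes K = A^y mod p = 225^13 mod 311.
225^1 ≡ 225 (mod 311)
225^2 = (225^1)^2 ≡ 225^2 = 50625 ≡ 243 (mod 311)
225^4 = (225^2)^2 ≡ 243^2 = 59049 ≡ 270 (mod 311)
225^8 = (225^4)^2 ≡ 270^2 = 72900 ≡ 126 (mod 311)
225^13 = 225^8 · 225^4 · 225^1 ≡ 126 · 270 · 225 ≡ 168 (mod 311).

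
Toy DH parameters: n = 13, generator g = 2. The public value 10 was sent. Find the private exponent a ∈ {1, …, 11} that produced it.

Try successive powers of 2 modulo 13:
2^1 ≡ 2
2^2 ≡ 4
2^3 ≡ 8
2^4 ≡ 3
2^5 ≡ 6
2^6 ≡ 12
2^7 ≡ 11
2^8 ≡ 9
2^9 ≡ 5
2^10 ≡ 10
Found: a = 10.

10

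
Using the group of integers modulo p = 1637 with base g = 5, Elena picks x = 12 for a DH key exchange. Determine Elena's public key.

Public value = 5^12 (mod 1637).
5^1 ≡ 5 (mod 1637)
5^2 = (5^1)^2 ≡ 5^2 = 25 ≡ 25 (mod 1637)
5^4 = (5^2)^2 ≡ 25^2 = 625 ≡ 625 (mod 1637)
5^8 = (5^4)^2 ≡ 625^2 = 390625 ≡ 1019 (mod 1637)
5^12 = 5^8 · 5^4 ≡ 1019 · 625 ≡ 82 (mod 1637).

82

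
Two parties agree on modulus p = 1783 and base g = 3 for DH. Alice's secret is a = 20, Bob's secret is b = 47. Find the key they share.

64

Alice sends A = g^a mod p = 3^20 mod 1783.
3^1 ≡ 3 (mod 1783)
3^2 = (3^1)^2 ≡ 3^2 = 9 ≡ 9 (mod 1783)
3^4 = (3^2)^2 ≡ 9^2 = 81 ≡ 81 (mod 1783)
3^8 = (3^4)^2 ≡ 81^2 = 6561 ≡ 1212 (mod 1783)
3^16 = (3^8)^2 ≡ 1212^2 = 1468944 ≡ 1535 (mod 1783)
3^20 = 3^16 · 3^4 ≡ 1535 · 81 ≡ 1308 (mod 1783).
So A = 1308. Bob then computes K = A^b mod p = 1308^47 mod 1783.
1308^1 ≡ 1308 (mod 1783)
1308^2 = (1308^1)^2 ≡ 1308^2 = 1710864 ≡ 967 (mod 1783)
1308^4 = (1308^2)^2 ≡ 967^2 = 935089 ≡ 797 (mod 1783)
1308^8 = (1308^4)^2 ≡ 797^2 = 635209 ≡ 461 (mod 1783)
1308^16 = (1308^8)^2 ≡ 461^2 = 212521 ≡ 344 (mod 1783)
1308^32 = (1308^16)^2 ≡ 344^2 = 118336 ≡ 658 (mod 1783)
1308^47 = 1308^32 · 1308^8 · 1308^4 · 1308^2 · 1308^1 ≡ 658 · 461 · 797 · 967 · 1308 ≡ 64 (mod 1783).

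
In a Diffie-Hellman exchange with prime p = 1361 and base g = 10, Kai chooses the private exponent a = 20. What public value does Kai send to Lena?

435

Public value = 10^20 (mod 1361).
10^1 ≡ 10 (mod 1361)
10^2 = (10^1)^2 ≡ 10^2 = 100 ≡ 100 (mod 1361)
10^4 = (10^2)^2 ≡ 100^2 = 10000 ≡ 473 (mod 1361)
10^8 = (10^4)^2 ≡ 473^2 = 223729 ≡ 525 (mod 1361)
10^16 = (10^8)^2 ≡ 525^2 = 275625 ≡ 703 (mod 1361)
10^20 = 10^16 · 10^4 ≡ 703 · 473 ≡ 435 (mod 1361).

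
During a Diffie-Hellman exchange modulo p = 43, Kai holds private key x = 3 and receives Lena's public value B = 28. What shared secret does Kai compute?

22

Shared key K = 28^3 mod 43.
28^1 ≡ 28 (mod 43)
28^2 = (28^1)^2 ≡ 28^2 = 784 ≡ 10 (mod 43)
28^3 = 28^2 · 28^1 ≡ 10 · 28 ≡ 22 (mod 43).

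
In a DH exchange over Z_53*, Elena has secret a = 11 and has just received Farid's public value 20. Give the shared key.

12

Shared key K = 20^11 mod 53.
20^1 ≡ 20 (mod 53)
20^2 = (20^1)^2 ≡ 20^2 = 400 ≡ 29 (mod 53)
20^4 = (20^2)^2 ≡ 29^2 = 841 ≡ 46 (mod 53)
20^8 = (20^4)^2 ≡ 46^2 = 2116 ≡ 49 (mod 53)
20^11 = 20^8 · 20^2 · 20^1 ≡ 49 · 29 · 20 ≡ 12 (mod 53).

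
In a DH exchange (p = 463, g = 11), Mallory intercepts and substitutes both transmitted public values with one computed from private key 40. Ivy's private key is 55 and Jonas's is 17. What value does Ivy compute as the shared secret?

200

Ivy receives Mallory's public value M = 11^40 mod 463 instead of the honest one.
11^1 ≡ 11 (mod 463)
11^2 = (11^1)^2 ≡ 11^2 = 121 ≡ 121 (mod 463)
11^4 = (11^2)^2 ≡ 121^2 = 14641 ≡ 288 (mod 463)
11^8 = (11^4)^2 ≡ 288^2 = 82944 ≡ 67 (mod 463)
11^16 = (11^8)^2 ≡ 67^2 = 4489 ≡ 322 (mod 463)
11^32 = (11^16)^2 ≡ 322^2 = 103684 ≡ 435 (mod 463)
11^40 = 11^32 · 11^8 ≡ 435 · 67 ≡ 439 (mod 463).
So M = 439. Ivy computes K = M^55 mod 463.
439^1 ≡ 439 (mod 463)
439^2 = (439^1)^2 ≡ 439^2 = 192721 ≡ 113 (mod 463)
439^4 = (439^2)^2 ≡ 113^2 = 12769 ≡ 268 (mod 463)
439^8 = (439^4)^2 ≡ 268^2 = 71824 ≡ 59 (mod 463)
439^16 = (439^8)^2 ≡ 59^2 = 3481 ≡ 240 (mod 463)
439^32 = (439^16)^2 ≡ 240^2 = 57600 ≡ 188 (mod 463)
439^55 = 439^32 · 439^16 · 439^4 · 439^2 · 439^1 ≡ 188 · 240 · 268 · 113 · 439 ≡ 200 (mod 463).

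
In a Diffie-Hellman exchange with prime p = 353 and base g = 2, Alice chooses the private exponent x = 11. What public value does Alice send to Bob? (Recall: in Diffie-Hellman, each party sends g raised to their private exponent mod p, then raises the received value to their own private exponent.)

Public value = 2^11 mod 353.
2^1 ≡ 2 (mod 353)
2^2 = (2^1)^2 ≡ 2^2 = 4 ≡ 4 (mod 353)
2^4 = (2^2)^2 ≡ 4^2 = 16 ≡ 16 (mod 353)
2^8 = (2^4)^2 ≡ 16^2 = 256 ≡ 256 (mod 353)
2^11 = 2^8 · 2^2 · 2^1 ≡ 256 · 4 · 2 ≡ 283 (mod 353).

283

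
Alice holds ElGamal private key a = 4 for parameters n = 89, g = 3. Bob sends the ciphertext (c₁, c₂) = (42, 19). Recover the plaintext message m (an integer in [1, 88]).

Shared mask s = c₁^a mod n = 42^4 mod 89.
42^1 ≡ 42 (mod 89)
42^2 = (42^1)^2 ≡ 42^2 = 1764 ≡ 73 (mod 89)
42^4 = (42^2)^2 ≡ 73^2 = 5329 ≡ 78 (mod 89)
So s = 78; s⁻¹ ≡ 8 (mod 89).
m = c₂ · s⁻¹ mod 89 = 19 · 8 mod 89 = 63.

63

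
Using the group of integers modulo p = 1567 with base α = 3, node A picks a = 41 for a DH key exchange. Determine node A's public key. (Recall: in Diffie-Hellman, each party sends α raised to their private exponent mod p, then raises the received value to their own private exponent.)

608

Public value = 3^41 (mod 1567).
3^1 ≡ 3 (mod 1567)
3^2 = (3^1)^2 ≡ 3^2 = 9 ≡ 9 (mod 1567)
3^4 = (3^2)^2 ≡ 9^2 = 81 ≡ 81 (mod 1567)
3^8 = (3^4)^2 ≡ 81^2 = 6561 ≡ 293 (mod 1567)
3^16 = (3^8)^2 ≡ 293^2 = 85849 ≡ 1231 (mod 1567)
3^32 = (3^16)^2 ≡ 1231^2 = 1515361 ≡ 72 (mod 1567)
3^41 = 3^32 · 3^8 · 3^1 ≡ 72 · 293 · 3 ≡ 608 (mod 1567).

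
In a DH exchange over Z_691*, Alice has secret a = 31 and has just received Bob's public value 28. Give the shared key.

440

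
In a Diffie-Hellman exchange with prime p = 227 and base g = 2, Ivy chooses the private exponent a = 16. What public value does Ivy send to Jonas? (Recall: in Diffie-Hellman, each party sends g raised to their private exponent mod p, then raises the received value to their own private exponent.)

Public value = 2^16 mod 227.
2^1 ≡ 2 (mod 227)
2^2 = (2^1)^2 ≡ 2^2 = 4 ≡ 4 (mod 227)
2^4 = (2^2)^2 ≡ 4^2 = 16 ≡ 16 (mod 227)
2^8 = (2^4)^2 ≡ 16^2 = 256 ≡ 29 (mod 227)
2^16 = (2^8)^2 ≡ 29^2 = 841 ≡ 160 (mod 227)

160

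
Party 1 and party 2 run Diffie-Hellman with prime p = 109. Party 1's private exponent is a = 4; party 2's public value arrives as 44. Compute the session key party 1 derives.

22

Shared key K = 44^4 mod 109.
44^1 ≡ 44 (mod 109)
44^2 = (44^1)^2 ≡ 44^2 = 1936 ≡ 83 (mod 109)
44^4 = (44^2)^2 ≡ 83^2 = 6889 ≡ 22 (mod 109)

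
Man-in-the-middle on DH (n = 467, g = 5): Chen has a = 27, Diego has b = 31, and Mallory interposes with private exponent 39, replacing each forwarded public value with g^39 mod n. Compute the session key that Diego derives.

105

Diego receives Mallory's public value M = 5^39 mod 467 instead of the honest one.
5^1 ≡ 5 (mod 467)
5^2 = (5^1)^2 ≡ 5^2 = 25 ≡ 25 (mod 467)
5^4 = (5^2)^2 ≡ 25^2 = 625 ≡ 158 (mod 467)
5^8 = (5^4)^2 ≡ 158^2 = 24964 ≡ 213 (mod 467)
5^16 = (5^8)^2 ≡ 213^2 = 45369 ≡ 70 (mod 467)
5^32 = (5^16)^2 ≡ 70^2 = 4900 ≡ 230 (mod 467)
5^39 = 5^32 · 5^4 · 5^2 · 5^1 ≡ 230 · 158 · 25 · 5 ≡ 458 (mod 467).
So M = 458. Diego computes K = M^31 mod 467.
458^1 ≡ 458 (mod 467)
458^2 = (458^1)^2 ≡ 458^2 = 209764 ≡ 81 (mod 467)
458^4 = (458^2)^2 ≡ 81^2 = 6561 ≡ 23 (mod 467)
458^8 = (458^4)^2 ≡ 23^2 = 529 ≡ 62 (mod 467)
458^16 = (458^8)^2 ≡ 62^2 = 3844 ≡ 108 (mod 467)
458^31 = 458^16 · 458^8 · 458^4 · 458^2 · 458^1 ≡ 108 · 62 · 23 · 81 · 458 ≡ 105 (mod 467).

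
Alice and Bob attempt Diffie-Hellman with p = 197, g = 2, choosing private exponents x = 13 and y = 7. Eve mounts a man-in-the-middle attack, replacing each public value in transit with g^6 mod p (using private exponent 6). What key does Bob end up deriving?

83

Bob receives Eve's public value M = 2^6 mod 197 instead of the honest one.
2^1 ≡ 2 (mod 197)
2^2 = (2^1)^2 ≡ 2^2 = 4 ≡ 4 (mod 197)
2^4 = (2^2)^2 ≡ 4^2 = 16 ≡ 16 (mod 197)
2^6 = 2^4 · 2^2 ≡ 16 · 4 ≡ 64 (mod 197).
So M = 64. Bob computes K = M^7 mod 197.
64^1 ≡ 64 (mod 197)
64^2 = (64^1)^2 ≡ 64^2 = 4096 ≡ 156 (mod 197)
64^4 = (64^2)^2 ≡ 156^2 = 24336 ≡ 105 (mod 197)
64^7 = 64^4 · 64^2 · 64^1 ≡ 105 · 156 · 64 ≡ 83 (mod 197).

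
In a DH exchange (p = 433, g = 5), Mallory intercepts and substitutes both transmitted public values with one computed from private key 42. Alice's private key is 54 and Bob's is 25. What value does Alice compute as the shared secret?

Alice receives Mallory's public value M = 5^42 mod 433 instead of the honest one.
5^1 ≡ 5 (mod 433)
5^2 = (5^1)^2 ≡ 5^2 = 25 ≡ 25 (mod 433)
5^4 = (5^2)^2 ≡ 25^2 = 625 ≡ 192 (mod 433)
5^8 = (5^4)^2 ≡ 192^2 = 36864 ≡ 59 (mod 433)
5^16 = (5^8)^2 ≡ 59^2 = 3481 ≡ 17 (mod 433)
5^32 = (5^16)^2 ≡ 17^2 = 289 ≡ 289 (mod 433)
5^42 = 5^32 · 5^8 · 5^2 ≡ 289 · 59 · 25 ≡ 203 (mod 433).
So M = 203. Alice computes K = M^54 mod 433.
203^1 ≡ 203 (mod 433)
203^2 = (203^1)^2 ≡ 203^2 = 41209 ≡ 74 (mod 433)
203^4 = (203^2)^2 ≡ 74^2 = 5476 ≡ 280 (mod 433)
203^8 = (203^4)^2 ≡ 280^2 = 78400 ≡ 27 (mod 433)
203^16 = (203^8)^2 ≡ 27^2 = 729 ≡ 296 (mod 433)
203^32 = (203^16)^2 ≡ 296^2 = 87616 ≡ 150 (mod 433)
203^54 = 203^32 · 203^16 · 203^4 · 203^2 ≡ 150 · 296 · 280 · 74 ≡ 179 (mod 433).

179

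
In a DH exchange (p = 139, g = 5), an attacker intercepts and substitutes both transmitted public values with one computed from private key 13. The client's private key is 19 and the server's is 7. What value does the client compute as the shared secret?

30

The client receives an attacker's public value M = 5^13 mod 139 instead of the honest one.
5^1 ≡ 5 (mod 139)
5^2 = (5^1)^2 ≡ 5^2 = 25 ≡ 25 (mod 139)
5^4 = (5^2)^2 ≡ 25^2 = 625 ≡ 69 (mod 139)
5^8 = (5^4)^2 ≡ 69^2 = 4761 ≡ 35 (mod 139)
5^13 = 5^8 · 5^4 · 5^1 ≡ 35 · 69 · 5 ≡ 121 (mod 139).
So M = 121. The client computes K = M^19 mod 139.
121^1 ≡ 121 (mod 139)
121^2 = (121^1)^2 ≡ 121^2 = 14641 ≡ 46 (mod 139)
121^4 = (121^2)^2 ≡ 46^2 = 2116 ≡ 31 (mod 139)
121^8 = (121^4)^2 ≡ 31^2 = 961 ≡ 127 (mod 139)
121^16 = (121^8)^2 ≡ 127^2 = 16129 ≡ 5 (mod 139)
121^19 = 121^16 · 121^2 · 121^1 ≡ 5 · 46 · 121 ≡ 30 (mod 139).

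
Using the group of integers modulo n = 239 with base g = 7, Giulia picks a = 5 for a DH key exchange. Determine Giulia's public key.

Public value = 7^{5} \pmod{239}.
7^1 ≡ 7 (mod 239)
7^2 = (7^1)^2 ≡ 7^2 = 49 ≡ 49 (mod 239)
7^4 = (7^2)^2 ≡ 49^2 = 2401 ≡ 11 (mod 239)
7^5 = 7^4 · 7^1 ≡ 11 · 7 ≡ 77 (mod 239).

77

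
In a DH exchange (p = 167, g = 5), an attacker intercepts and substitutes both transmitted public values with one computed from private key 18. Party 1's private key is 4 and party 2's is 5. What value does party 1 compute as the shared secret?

56

Party 1 receives an attacker's public value M = 5^18 mod 167 instead of the honest one.
5^1 ≡ 5 (mod 167)
5^2 = (5^1)^2 ≡ 5^2 = 25 ≡ 25 (mod 167)
5^4 = (5^2)^2 ≡ 25^2 = 625 ≡ 124 (mod 167)
5^8 = (5^4)^2 ≡ 124^2 = 15376 ≡ 12 (mod 167)
5^16 = (5^8)^2 ≡ 12^2 = 144 ≡ 144 (mod 167)
5^18 = 5^16 · 5^2 ≡ 144 · 25 ≡ 93 (mod 167).
So M = 93. Party 1 computes K = M^4 mod 167.
93^1 ≡ 93 (mod 167)
93^2 = (93^1)^2 ≡ 93^2 = 8649 ≡ 132 (mod 167)
93^4 = (93^2)^2 ≡ 132^2 = 17424 ≡ 56 (mod 167)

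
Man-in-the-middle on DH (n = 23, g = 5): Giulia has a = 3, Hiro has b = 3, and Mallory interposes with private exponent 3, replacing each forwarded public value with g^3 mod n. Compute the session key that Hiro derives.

Hiro receives Mallory's public value M = 5^3 mod 23 instead of the honest one.
5^1 ≡ 5 (mod 23)
5^2 = (5^1)^2 ≡ 5^2 = 25 ≡ 2 (mod 23)
5^3 = 5^2 · 5^1 ≡ 2 · 5 ≡ 10 (mod 23).
So M = 10. Hiro computes K = M^3 mod 23.
10^1 ≡ 10 (mod 23)
10^2 = (10^1)^2 ≡ 10^2 = 100 ≡ 8 (mod 23)
10^3 = 10^2 · 10^1 ≡ 8 · 10 ≡ 11 (mod 23).

11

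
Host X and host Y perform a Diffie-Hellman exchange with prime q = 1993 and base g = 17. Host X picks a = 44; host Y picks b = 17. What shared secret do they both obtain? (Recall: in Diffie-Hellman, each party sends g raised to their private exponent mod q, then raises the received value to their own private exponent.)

1766

Host X sends A = g^a mod q = 17^44 mod 1993.
17^1 ≡ 17 (mod 1993)
17^2 = (17^1)^2 ≡ 17^2 = 289 ≡ 289 (mod 1993)
17^4 = (17^2)^2 ≡ 289^2 = 83521 ≡ 1808 (mod 1993)
17^8 = (17^4)^2 ≡ 1808^2 = 3268864 ≡ 344 (mod 1993)
17^16 = (17^8)^2 ≡ 344^2 = 118336 ≡ 749 (mod 1993)
17^32 = (17^16)^2 ≡ 749^2 = 561001 ≡ 968 (mod 1993)
17^44 = 17^32 · 17^8 · 17^4 ≡ 968 · 344 · 1808 ≡ 110 (mod 1993).
So A = 110. Host Y then computes K = A^b mod q = 110^17 mod 1993.
110^1 ≡ 110 (mod 1993)
110^2 = (110^1)^2 ≡ 110^2 = 12100 ≡ 142 (mod 1993)
110^4 = (110^2)^2 ≡ 142^2 = 20164 ≡ 234 (mod 1993)
110^8 = (110^4)^2 ≡ 234^2 = 54756 ≡ 945 (mod 1993)
110^16 = (110^8)^2 ≡ 945^2 = 893025 ≡ 161 (mod 1993)
110^17 = 110^16 · 110^1 ≡ 161 · 110 ≡ 1766 (mod 1993).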